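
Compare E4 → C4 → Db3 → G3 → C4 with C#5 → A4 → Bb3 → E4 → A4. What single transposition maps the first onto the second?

From E4 to C#5 is 6 letter names — a sixth of some quality.
E4 to C#5 is 9 semitones, which makes it a major sixth; the second version is higher, so the direction is up.
Checking another pair — C4 → A4 — gives the same interval.

up a major sixth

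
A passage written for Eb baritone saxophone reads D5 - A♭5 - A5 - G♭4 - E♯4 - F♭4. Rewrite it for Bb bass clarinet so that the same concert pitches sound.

First find concert pitch: the Eb baritone saxophone sounds a major thirteenth below written, so D5 A♭5 A5 G♭4 E♯4 F♭4 sounds F3 Cb4 C4 Bbb2 G#2 Abb2.
Then write for Bb bass clarinet: it sounds a major ninth below written, so the part must be a major ninth above concert.
F3 → G4
Cb4 → Db5
C4 → D5
Bbb2 → Cb4
G#2 → A#3
Abb2 → Bbb3

G4 Db5 D5 Cb4 A#3 Bbb3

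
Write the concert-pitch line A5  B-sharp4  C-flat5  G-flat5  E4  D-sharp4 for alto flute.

D6 E#5 Fb5 Cb6 A4 G#4

Written C4 sounds as G3 on the alto flute, so concert pitches are written a perfect fourth up.
A5 -> D6
B#4 -> E#5
Cb5 -> Fb5
Gb5 -> Cb6
E4 -> A4
D#4 -> G#4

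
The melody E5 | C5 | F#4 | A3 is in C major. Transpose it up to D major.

From C up to D is a major second; apply that to each pitch.
E5 becomes F#5
C5 becomes D5
F#4 becomes G#4
A3 becomes B3

F#5 D5 G#4 B3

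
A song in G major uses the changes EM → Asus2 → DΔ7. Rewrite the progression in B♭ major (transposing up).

GM Csus2 FΔ7

G major up to B♭ major is a minor third; each chord root moves by that interval while the quality stays the same.
EM: root E up a minor third → G, giving GM.
Asus2: root A up a minor third → C, giving Csus2.
DΔ7: root D up a minor third → F, giving FΔ7.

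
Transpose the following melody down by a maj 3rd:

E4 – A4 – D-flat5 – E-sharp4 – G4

C4 F4 Bbb4 C#4 Eb4

E4 → C4
A4 → F4
Db5 → Bbb4
E#4 → C#4
G4 → Eb4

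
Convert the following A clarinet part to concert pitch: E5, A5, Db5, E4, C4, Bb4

The A clarinet sounds a minor third below written, so transpose each written note down a minor third.
E5 gives C#5
A5 gives F#5
Db5 gives Bb4
E4 gives C#4
C4 gives A3
Bb4 gives G4

C#5 F#5 Bb4 C#4 A3 G4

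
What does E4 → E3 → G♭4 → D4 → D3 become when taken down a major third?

C4 C3 Ebb4 Bb3 Bb2

E4 -> C4
E3 -> C3
Gb4 -> Ebb4
D4 -> Bb3
D3 -> Bb2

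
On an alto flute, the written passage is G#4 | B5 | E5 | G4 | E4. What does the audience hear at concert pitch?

Written C4 on the alto flute sounds as G3, a perfect fourth lower; apply that shift to every note.
G#4 -> D#4
B5 -> F#5
E5 -> B4
G4 -> D4
E4 -> B3

D#4 F#5 B4 D4 B3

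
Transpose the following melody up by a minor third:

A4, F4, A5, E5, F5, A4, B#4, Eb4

C5 Ab4 C6 G5 Ab5 C5 D#5 Gb4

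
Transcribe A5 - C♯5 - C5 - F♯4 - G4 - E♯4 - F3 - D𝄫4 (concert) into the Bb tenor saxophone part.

Written C4 sounds as Bb2 on the Bb tenor saxophone, so concert pitches are written a major ninth up.
A5 becomes B6
C#5 becomes D#6
C5 becomes D6
F#4 becomes G#5
G4 becomes A5
E#4 becomes F##5
F3 becomes G4
Dbb4 becomes Ebb5

B6 D#6 D6 G#5 A5 F##5 G4 Ebb5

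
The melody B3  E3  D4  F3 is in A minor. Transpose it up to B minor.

C#4 F#3 E4 G3

A minor to B minor up is a major second, so every note moves up by that interval.
B3 becomes C#4
E3 becomes F#3
D4 becomes E4
F3 becomes G3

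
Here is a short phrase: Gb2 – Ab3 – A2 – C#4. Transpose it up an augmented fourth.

An augmented fourth up from Gb2 gives C3.
Ab3 up an augmented fourth is D4.
An augmented fourth up from A2 gives D#3.
C#4: a fourth up reaches F, and 6 semitones makes it F##4.

C3 D4 D#3 F##4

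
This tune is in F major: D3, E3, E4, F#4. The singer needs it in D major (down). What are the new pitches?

B2 C#3 C#4 D#4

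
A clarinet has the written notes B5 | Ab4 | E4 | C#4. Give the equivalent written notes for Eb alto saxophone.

E#6 D5 A#4 F##4

First find concert pitch: the A clarinet sounds a minor third below written, so B5 Ab4 E4 C#4 sounds G#5 F4 C#4 A#3.
Then write for Eb alto saxophone: it sounds a major sixth below written, so the part must be a major sixth above concert.
G#5 → E#6
F4 → D5
C#4 → A#4
A#3 → F##4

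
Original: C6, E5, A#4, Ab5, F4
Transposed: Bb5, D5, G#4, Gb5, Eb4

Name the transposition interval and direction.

Take the first pair: C6 → Bb5. C to B spans 2 letter names, so the interval is some kind of second.
Bb5 to C6 is 2 semitones, which makes it a major second; the second version is lower, so the direction is down.
Checking another pair — F4 → Eb4 — gives the same interval.

down a major second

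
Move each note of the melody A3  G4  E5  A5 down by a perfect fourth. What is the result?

E3 D4 B4 E5

A3 to E3
G4 to D4
E5 to B4
A5 to E5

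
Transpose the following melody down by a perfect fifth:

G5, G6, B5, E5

C5 C6 E5 A4

G5 down a perfect fifth is C5.
G6: a fifth down reaches C, and 7 semitones makes it C6.
B5 down a perfect fifth is E5.
E5 down a perfect fifth is A4.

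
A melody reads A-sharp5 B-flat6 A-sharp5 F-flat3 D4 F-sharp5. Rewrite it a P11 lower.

A#5 to E#4
Bb6 to F5
A#5 to E#4
Fb3 to Cb2
D4 to A2
F#5 to C#4

E#4 F5 E#4 Cb2 A2 C#4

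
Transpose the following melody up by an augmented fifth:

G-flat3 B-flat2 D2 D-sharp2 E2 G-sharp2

D4 F#3 A#2 A##2 B#2 D##3

Gb3 up an augmented fifth is D4.
Bb2 up an augmented fifth is F#3.
D2 up an augmented fifth is A#2.
D#2: a fifth up reaches A, and 8 semitones makes it A##2.
An augmented fifth up from E2 gives B#2.
G#2: a fifth up reaches D, and 8 semitones makes it D##3.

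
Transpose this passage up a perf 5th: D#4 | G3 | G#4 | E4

A#4 D4 D#5 B4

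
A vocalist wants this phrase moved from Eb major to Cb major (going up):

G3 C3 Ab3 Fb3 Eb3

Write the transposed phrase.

Eb4 Ab3 Fb4 Dbb4 Cb4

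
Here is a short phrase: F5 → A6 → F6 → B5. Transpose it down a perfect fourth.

F5 -> C5
A6 -> E6
F6 -> C6
B5 -> F#5

C5 E6 C6 F#5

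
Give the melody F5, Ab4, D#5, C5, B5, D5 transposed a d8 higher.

Fb6 Abb5 D6 Cb6 Bb6 Db6

F5 to Fb6
Ab4 to Abb5
D#5 to D6
C5 to Cb6
B5 to Bb6
D5 to Db6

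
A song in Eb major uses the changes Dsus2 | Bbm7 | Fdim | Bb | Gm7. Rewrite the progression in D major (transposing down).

Eb major down to D major is a minor second; each chord root moves by that interval while the quality stays the same.
Dsus2: root D down a minor second → C#, giving C#sus2.
Bbm7: root Bb down a minor second → A, giving Am7.
Fdim: root F down a minor second → E, giving Edim.
Bb: root Bb down a minor second → A, giving A.
Gm7: root G down a minor second → F#, giving F#m7.

C#sus2 Am7 Edim A F#m7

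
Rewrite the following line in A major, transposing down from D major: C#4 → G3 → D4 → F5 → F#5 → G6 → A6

From D down to A is a perfect fourth; apply that to each pitch.
C#4 to G#3
G3 to D3
D4 to A3
F5 to C5
F#5 to C#5
G6 to D6
A6 to E6

G#3 D3 A3 C5 C#5 D6 E6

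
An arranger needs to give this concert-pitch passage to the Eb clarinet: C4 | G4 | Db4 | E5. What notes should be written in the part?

A3 E4 Bb3 C#5

Written C4 sounds as Eb4 on the Eb clarinet, so concert pitches are written a minor third down.
C4 → A3
G4 → E4
Db4 → Bb3
E5 → C#5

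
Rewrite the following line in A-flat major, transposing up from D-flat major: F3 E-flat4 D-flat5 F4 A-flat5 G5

D-flat major to A-flat major up is a perfect fifth, so every note moves up by that interval.
F3 → C4
Eb4 → Bb4
Db5 → Ab5
F4 → C5
Ab5 → Eb6
G5 → D6

C4 Bb4 Ab5 C5 Eb6 D6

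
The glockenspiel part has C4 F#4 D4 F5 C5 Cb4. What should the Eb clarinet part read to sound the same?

A5 D#6 B5 D7 A6 Ab5

First find concert pitch: the glockenspiel sounds a perfect fifteenth above written, so C4 F#4 D4 F5 C5 Cb4 sounds C6 F#6 D6 F7 C7 Cb6.
Then write for Eb clarinet: it sounds a minor third above written, so the part must be a minor third below concert.
C6 → A5
F#6 → D#6
D6 → B5
F7 → D7
C7 → A6
Cb6 → Ab5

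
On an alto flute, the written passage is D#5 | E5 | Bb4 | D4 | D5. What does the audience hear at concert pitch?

A#4 B4 F4 A3 A4

The alto flute sounds a perfect fourth below written, so transpose each written note down a perfect fourth.
D#5 becomes A#4
E5 becomes B4
Bb4 becomes F4
D4 becomes A3
D5 becomes A4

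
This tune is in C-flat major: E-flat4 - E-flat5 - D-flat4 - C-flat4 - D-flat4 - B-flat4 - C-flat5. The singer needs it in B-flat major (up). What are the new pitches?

D5 D6 C5 Bb4 C5 A5 Bb5

C-flat major to B-flat major up is a major seventh, so every note moves up by that interval.
Eb4 to D5
Eb5 to D6
Db4 to C5
Cb4 to Bb4
Db4 to C5
Bb4 to A5
Cb5 to Bb5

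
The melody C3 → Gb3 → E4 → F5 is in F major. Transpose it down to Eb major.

Bb2 Fb3 D4 Eb5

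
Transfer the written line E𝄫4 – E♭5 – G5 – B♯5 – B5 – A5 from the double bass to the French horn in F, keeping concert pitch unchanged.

First find concert pitch: the double bass sounds a perfect octave below written, so E𝄫4 E♭5 G5 B♯5 B5 A5 sounds Ebb3 Eb4 G4 B#4 B4 A4.
Then write for French horn in F: it sounds a perfect fifth below written, so the part must be a perfect fifth above concert.
Ebb3 → Bbb3
Eb4 → Bb4
G4 → D5
B#4 → F##5
B4 → F#5
A4 → E5

Bbb3 Bb4 D5 F##5 F#5 E5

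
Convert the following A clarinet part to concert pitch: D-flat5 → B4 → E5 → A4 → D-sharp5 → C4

The A clarinet sounds a minor third below written, so transpose each written note down a minor third.
Db5 -> Bb4
B4 -> G#4
E5 -> C#5
A4 -> F#4
D#5 -> B#4
C4 -> A3

Bb4 G#4 C#5 F#4 B#4 A3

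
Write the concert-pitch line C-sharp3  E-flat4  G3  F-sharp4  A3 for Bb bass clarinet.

The Bb bass clarinet sounds a major ninth below written, so the written part must be a major ninth above concert — transpose each note up.
C#3 → D#4
Eb4 → F5
G3 → A4
F#4 → G#5
A3 → B4

D#4 F5 A4 G#5 B4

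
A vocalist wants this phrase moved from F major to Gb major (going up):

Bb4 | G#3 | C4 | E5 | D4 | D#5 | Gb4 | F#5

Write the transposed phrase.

Cb5 A3 Db4 F5 Eb4 E5 Abb4 G5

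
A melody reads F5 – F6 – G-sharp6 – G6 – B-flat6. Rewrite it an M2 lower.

Eb5 Eb6 F#6 F6 Ab6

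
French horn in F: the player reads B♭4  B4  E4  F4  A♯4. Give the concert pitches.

The French horn in F sounds a perfect fifth below written, so transpose each written note down a perfect fifth.
Bb4 gives Eb4
B4 gives E4
E4 gives A3
F4 gives Bb3
A#4 gives D#4

Eb4 E4 A3 Bb3 D#4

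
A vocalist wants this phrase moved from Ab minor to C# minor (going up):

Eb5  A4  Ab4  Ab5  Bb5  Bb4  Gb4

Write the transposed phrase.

G#5 C##5 C#5 C#6 D#6 D#5 B4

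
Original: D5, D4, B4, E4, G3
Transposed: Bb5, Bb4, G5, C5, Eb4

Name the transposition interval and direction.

up a minor sixth

From D5 to Bb5 is 6 letter names — a sixth of some quality.
D5 to Bb5 is 8 semitones, which makes it a minor sixth; the second version is higher, so the direction is up.
Checking another pair — G3 → Eb4 — gives the same interval.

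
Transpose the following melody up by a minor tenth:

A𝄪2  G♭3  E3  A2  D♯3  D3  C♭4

C##4 Bbb4 G4 C4 F#4 F4 Ebb5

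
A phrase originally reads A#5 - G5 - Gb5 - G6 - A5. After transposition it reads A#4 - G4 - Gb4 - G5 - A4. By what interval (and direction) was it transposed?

down a perfect octave

Take the first pair: A#5 → A#4. A to A spans 8 letter names, so the interval is some kind of octave.
A#4 to A#5 is 12 semitones, which makes it a perfect octave; the second version is lower, so the direction is down.
Checking another pair — A5 → A4 — gives the same interval.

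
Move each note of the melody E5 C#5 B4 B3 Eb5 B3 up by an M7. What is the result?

A major seventh up from E5 gives D#6.
A major seventh up from C#5 gives B#5.
B4 up a major seventh is A#5.
B3: a seventh up reaches A, and 11 semitones makes it A#4.
A major seventh up from Eb5 gives D6.
A major seventh up from B3 gives A#4.

D#6 B#5 A#5 A#4 D6 A#4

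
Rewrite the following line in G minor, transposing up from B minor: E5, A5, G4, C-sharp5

C6 F6 Eb5 A5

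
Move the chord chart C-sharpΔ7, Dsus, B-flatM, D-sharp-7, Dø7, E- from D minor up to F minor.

EΔ7 Fsus DbM F#-7 Fø7 G-

D minor up to F minor is a minor third; each chord root moves by that interval while the quality stays the same.
C-sharpΔ7: root C-sharp up a minor third → E, giving EΔ7.
Dsus: root D up a minor third → F, giving Fsus.
B-flatM: root B-flat up a minor third → Db, giving DbM.
D-sharp-7: root D-sharp up a minor third → F#, giving F#-7.
Dø7: root D up a minor third → F, giving Fø7.
E-: root E up a minor third → G, giving G-.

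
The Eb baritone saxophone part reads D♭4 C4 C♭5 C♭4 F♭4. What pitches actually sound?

Fb2 Eb2 Ebb3 Ebb2 Abb2

The Eb baritone saxophone sounds a major thirteenth below written, so transpose each written note down a major thirteenth.
Db4 becomes Fb2
C4 becomes Eb2
Cb5 becomes Ebb3
Cb4 becomes Ebb2
Fb4 becomes Abb2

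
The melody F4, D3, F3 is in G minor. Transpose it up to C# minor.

B4 G#3 B3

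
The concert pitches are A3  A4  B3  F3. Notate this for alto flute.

D4 D5 E4 Bb3

The alto flute sounds a perfect fourth below written, so the written part must be a perfect fourth above concert — transpose each note up.
A3 -> D4
A4 -> D5
B3 -> E4
F3 -> Bb3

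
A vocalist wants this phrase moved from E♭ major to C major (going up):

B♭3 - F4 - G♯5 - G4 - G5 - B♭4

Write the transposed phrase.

From E♭ up to C is a major sixth; apply that to each pitch.
Bb3 becomes G4
F4 becomes D5
G#5 becomes E#6
G4 becomes E5
G5 becomes E6
Bb4 becomes G5

G4 D5 E#6 E5 E6 G5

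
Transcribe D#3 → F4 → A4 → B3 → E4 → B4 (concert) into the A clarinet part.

F#3 Ab4 C5 D4 G4 D5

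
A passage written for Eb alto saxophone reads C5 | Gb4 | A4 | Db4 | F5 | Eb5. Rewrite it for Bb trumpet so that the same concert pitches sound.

F4 Cb4 D4 Gb3 Bb4 Ab4

First find concert pitch: the Eb alto saxophone sounds a major sixth below written, so C5 Gb4 A4 Db4 F5 Eb5 sounds Eb4 Bbb3 C4 Fb3 Ab4 Gb4.
Then write for Bb trumpet: it sounds a major second below written, so the part must be a major second above concert.
Eb4 → F4
Bbb3 → Cb4
C4 → D4
Fb3 → Gb3
Ab4 → Bb4
Gb4 → Ab4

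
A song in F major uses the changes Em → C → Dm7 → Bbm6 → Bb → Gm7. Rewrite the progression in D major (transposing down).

F major down to D major is a minor third; each chord root moves by that interval while the quality stays the same.
Em: root E down a minor third → C#, giving C#m.
C: root C down a minor third → A, giving A.
Dm7: root D down a minor third → B, giving Bm7.
Bbm6: root Bb down a minor third → G, giving Gm6.
Bb: root Bb down a minor third → G, giving G.
Gm7: root G down a minor third → E, giving Em7.

C#m A Bm7 Gm6 G Em7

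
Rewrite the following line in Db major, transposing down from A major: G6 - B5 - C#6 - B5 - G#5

From A down to Db is an augmented fifth; apply that to each pitch.
G6 to Cb6
B5 to Eb5
C#6 to F5
B5 to Eb5
G#5 to C5

Cb6 Eb5 F5 Eb5 C5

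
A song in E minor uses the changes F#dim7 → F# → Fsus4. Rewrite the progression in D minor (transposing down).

E minor down to D minor is a major second; each chord root moves by that interval while the quality stays the same.
F#dim7: root F# down a major second → E, giving Edim7.
F#: root F# down a major second → E, giving E.
Fsus4: root F down a major second → Eb, giving Ebsus4.

Edim7 E Ebsus4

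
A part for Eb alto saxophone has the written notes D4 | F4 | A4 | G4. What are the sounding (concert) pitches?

F3 Ab3 C4 Bb3

The Eb alto saxophone sounds a major sixth below written, so transpose each written note down a major sixth.
D4 to F3
F4 to Ab3
A4 to C4
G4 to Bb3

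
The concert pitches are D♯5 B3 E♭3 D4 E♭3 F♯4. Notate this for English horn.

A#5 F#4 Bb3 A4 Bb3 C#5

The English horn sounds a perfect fifth below written, so the written part must be a perfect fifth above concert — transpose each note up.
D#5 gives A#5
B3 gives F#4
Eb3 gives Bb3
D4 gives A4
Eb3 gives Bb3
F#4 gives C#5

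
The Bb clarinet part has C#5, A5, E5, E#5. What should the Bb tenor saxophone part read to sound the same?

C#6 A6 E6 E#6

First find concert pitch: the Bb clarinet sounds a major second below written, so C#5 A5 E5 E#5 sounds B4 G5 D5 D#5.
Then write for Bb tenor saxophone: it sounds a major ninth below written, so the part must be a major ninth above concert.
B4 → C#6
G5 → A6
D5 → E6
D#5 → E#6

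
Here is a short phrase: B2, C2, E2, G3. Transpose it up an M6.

G#3 A2 C#3 E4

B2 gives G#3
C2 gives A2
E2 gives C#3
G3 gives E4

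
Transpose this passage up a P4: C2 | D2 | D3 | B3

C2 → F2
D2 → G2
D3 → G3
B3 → E4

F2 G2 G3 E4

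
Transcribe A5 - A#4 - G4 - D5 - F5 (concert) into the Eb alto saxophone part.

The Eb alto saxophone sounds a major sixth below written, so the written part must be a major sixth above concert — transpose each note up.
A5 to F#6
A#4 to F##5
G4 to E5
D5 to B5
F5 to D6

F#6 F##5 E5 B5 D6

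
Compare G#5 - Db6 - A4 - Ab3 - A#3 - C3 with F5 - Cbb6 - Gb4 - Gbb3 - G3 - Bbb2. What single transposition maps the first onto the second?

down an augmented second

Take the first pair: G#5 → F5. G to F spans 2 letter names, so the interval is some kind of second.
F5 to G#5 is 3 semitones, which makes it an augmented second; the second version is lower, so the direction is down.
Checking another pair — C3 → Bbb2 — gives the same interval.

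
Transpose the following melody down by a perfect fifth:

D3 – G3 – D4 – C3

G2 C3 G3 F2

D3 -> G2
G3 -> C3
D4 -> G3
C3 -> F2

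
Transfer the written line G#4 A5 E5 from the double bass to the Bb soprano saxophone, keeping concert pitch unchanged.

First find concert pitch: the double bass sounds a perfect octave below written, so G#4 A5 E5 sounds G#3 A4 E4.
Then write for Bb soprano saxophone: it sounds a major second below written, so the part must be a major second above concert.
G#3 → A#3
A4 → B4
E4 → F#4

A#3 B4 F#4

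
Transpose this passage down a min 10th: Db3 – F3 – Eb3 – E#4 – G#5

Bb1 D2 C2 C##3 E#4

Db3 → Bb1
F3 → D2
Eb3 → C2
E#4 → C##3
G#5 → E#4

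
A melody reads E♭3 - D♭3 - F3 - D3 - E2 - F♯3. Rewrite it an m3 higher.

Eb3: a third up reaches G, and 3 semitones makes it Gb3.
Db3: a third up reaches F, and 3 semitones makes it Fb3.
F3: a third up reaches A, and 3 semitones makes it Ab3.
D3: a third up reaches F, and 3 semitones makes it F3.
E2 up a minor third is G2.
A minor third up from F#3 gives A3.

Gb3 Fb3 Ab3 F3 G2 A3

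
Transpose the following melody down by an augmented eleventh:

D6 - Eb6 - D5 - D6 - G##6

D6: an eleventh down reaches A, and 18 semitones makes it Ab4.
Eb6: an eleventh down reaches B, and 18 semitones makes it Bbb4.
D5: an eleventh down reaches A, and 18 semitones makes it Ab3.
An augmented eleventh down from D6 gives Ab4.
G##6 down an augmented eleventh is D#5.

Ab4 Bbb4 Ab3 Ab4 D#5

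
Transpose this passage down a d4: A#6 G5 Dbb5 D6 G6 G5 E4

E##6 D#5 Ab4 A#5 D#6 D#5 B#3

A#6 down a diminished fourth is E##6.
G5: a fourth down reaches D, and 4 semitones makes it D#5.
Dbb5: a fourth down reaches A, and 4 semitones makes it Ab4.
D6: a fourth down reaches A, and 4 semitones makes it A#5.
G6: a fourth down reaches D, and 4 semitones makes it D#6.
G5: a fourth down reaches D, and 4 semitones makes it D#5.
A diminished fourth down from E4 gives B#3.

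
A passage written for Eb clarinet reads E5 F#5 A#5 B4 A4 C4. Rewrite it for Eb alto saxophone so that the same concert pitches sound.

First find concert pitch: the Eb clarinet sounds a minor third above written, so E5 F#5 A#5 B4 A4 C4 sounds G5 A5 C#6 D5 C5 Eb4.
Then write for Eb alto saxophone: it sounds a major sixth below written, so the part must be a major sixth above concert.
G5 → E6
A5 → F#6
C#6 → A#6
D5 → B5
C5 → A5
Eb4 → C5

E6 F#6 A#6 B5 A5 C5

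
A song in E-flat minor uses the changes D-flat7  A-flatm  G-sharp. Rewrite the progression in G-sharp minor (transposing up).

F#7 C#m B##

E-flat minor up to G-sharp minor is an augmented third; each chord root moves by that interval while the quality stays the same.
D-flat7: root D-flat up an augmented third → F#, giving F#7.
A-flatm: root A-flat up an augmented third → C#, giving C#m.
G-sharp: root G-sharp up an augmented third → B##, giving B##.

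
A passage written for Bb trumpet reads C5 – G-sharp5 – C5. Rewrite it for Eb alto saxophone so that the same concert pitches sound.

First find concert pitch: the Bb trumpet sounds a major second below written, so C5 G-sharp5 C5 sounds Bb4 F#5 Bb4.
Then write for Eb alto saxophone: it sounds a major sixth below written, so the part must be a major sixth above concert.
Bb4 → G5
F#5 → D#6
Bb4 → G5

G5 D#6 G5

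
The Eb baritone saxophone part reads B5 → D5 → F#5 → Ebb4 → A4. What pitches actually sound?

D4 F3 A3 Gbb2 C3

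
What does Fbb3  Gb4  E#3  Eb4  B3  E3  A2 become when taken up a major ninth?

Fbb3: a ninth up reaches G, and 14 semitones makes it Gbb4.
Gb4 up a major ninth is Ab5.
E#3 up a major ninth is F##4.
Eb4 up a major ninth is F5.
B3 up a major ninth is C#5.
A major ninth up from E3 gives F#4.
A2: a ninth up reaches B, and 14 semitones makes it B3.

Gbb4 Ab5 F##4 F5 C#5 F#4 B3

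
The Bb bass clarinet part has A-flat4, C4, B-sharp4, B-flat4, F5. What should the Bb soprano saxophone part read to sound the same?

First find concert pitch: the Bb bass clarinet sounds a major ninth below written, so A-flat4 C4 B-sharp4 B-flat4 F5 sounds Gb3 Bb2 A#3 Ab3 Eb4.
Then write for Bb soprano saxophone: it sounds a major second below written, so the part must be a major second above concert.
Gb3 → Ab3
Bb2 → C3
A#3 → B#3
Ab3 → Bb3
Eb4 → F4

Ab3 C3 B#3 Bb3 F4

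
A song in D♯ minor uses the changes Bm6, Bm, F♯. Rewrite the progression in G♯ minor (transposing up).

Em6 Em B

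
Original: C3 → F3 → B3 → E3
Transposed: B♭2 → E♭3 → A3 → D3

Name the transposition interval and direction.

From C3 to Bb2 is 2 letter names — a second of some quality.
Bb2 to C3 is 2 semitones, which makes it a major second; the second version is lower, so the direction is down.
Checking another pair — E3 → D3 — gives the same interval.

down a major second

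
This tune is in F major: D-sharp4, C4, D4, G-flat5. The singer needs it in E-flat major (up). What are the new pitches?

F major to E-flat major up is a minor seventh, so every note moves up by that interval.
D#4 gives C#5
C4 gives Bb4
D4 gives C5
Gb5 gives Fb6

C#5 Bb4 C5 Fb6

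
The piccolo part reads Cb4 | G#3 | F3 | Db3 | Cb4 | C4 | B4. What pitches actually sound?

The piccolo sounds a perfect octave above written, so transpose each written note up a perfect octave.
Cb4 becomes Cb5
G#3 becomes G#4
F3 becomes F4
Db3 becomes Db4
Cb4 becomes Cb5
C4 becomes C5
B4 becomes B5

Cb5 G#4 F4 Db4 Cb5 C5 B5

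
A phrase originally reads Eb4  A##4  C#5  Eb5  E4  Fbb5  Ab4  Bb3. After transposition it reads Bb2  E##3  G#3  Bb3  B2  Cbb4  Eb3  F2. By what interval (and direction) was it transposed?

From Eb4 to Bb2 is 11 letter names — an eleventh of some quality.
Bb2 to Eb4 is 17 semitones, which makes it a perfect eleventh; the second version is lower, so the direction is down.
Checking another pair — Bb3 → F2 — gives the same interval.

down a perfect eleventh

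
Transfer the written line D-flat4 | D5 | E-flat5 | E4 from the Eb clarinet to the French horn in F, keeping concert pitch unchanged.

Cb5 C6 Db6 D5

First find concert pitch: the Eb clarinet sounds a minor third above written, so D-flat4 D5 E-flat5 E4 sounds Fb4 F5 Gb5 G4.
Then write for French horn in F: it sounds a perfect fifth below written, so the part must be a perfect fifth above concert.
Fb4 → Cb5
F5 → C6
Gb5 → Db6
G4 → D5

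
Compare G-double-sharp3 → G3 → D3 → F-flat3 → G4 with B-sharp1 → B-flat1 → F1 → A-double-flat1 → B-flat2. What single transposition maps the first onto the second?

down a major thirteenth

Take the first pair: G##3 → B#1. G to B spans 13 letter names, so the interval is some kind of thirteenth.
B#1 to G##3 is 21 semitones, which makes it a major thirteenth; the second version is lower, so the direction is down.
Checking another pair — G4 → Bb2 — gives the same interval.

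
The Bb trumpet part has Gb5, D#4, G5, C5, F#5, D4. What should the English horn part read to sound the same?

Cb6 G#4 C6 F5 B5 G4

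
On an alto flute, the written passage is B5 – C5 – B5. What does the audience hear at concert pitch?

F#5 G4 F#5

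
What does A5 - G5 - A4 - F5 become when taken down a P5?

D5 C5 D4 Bb4

A perfect fifth down from A5 gives D5.
G5: a fifth down reaches C, and 7 semitones makes it C5.
A4 down a perfect fifth is D4.
F5: a fifth down reaches B, and 7 semitones makes it Bb4.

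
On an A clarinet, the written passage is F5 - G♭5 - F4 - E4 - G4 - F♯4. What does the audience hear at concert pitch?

D5 Eb5 D4 C#4 E4 D#4

Written C4 on the A clarinet sounds as A3, a minor third lower; apply that shift to every note.
F5 → D5
Gb5 → Eb5
F4 → D4
E4 → C#4
G4 → E4
F#4 → D#4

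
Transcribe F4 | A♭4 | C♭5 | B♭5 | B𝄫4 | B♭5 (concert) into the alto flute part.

Bb4 Db5 Fb5 Eb6 Ebb5 Eb6

The alto flute sounds a perfect fourth below written, so the written part must be a perfect fourth above concert — transpose each note up.
F4 becomes Bb4
Ab4 becomes Db5
Cb5 becomes Fb5
Bb5 becomes Eb6
Bbb4 becomes Ebb5
Bb5 becomes Eb6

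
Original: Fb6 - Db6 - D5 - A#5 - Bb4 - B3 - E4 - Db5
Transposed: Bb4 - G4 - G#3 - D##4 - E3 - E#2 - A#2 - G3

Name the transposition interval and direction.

down a diminished twelfth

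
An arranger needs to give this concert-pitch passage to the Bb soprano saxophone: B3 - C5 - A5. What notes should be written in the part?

C#4 D5 B5

The Bb soprano saxophone sounds a major second below written, so the written part must be a major second above concert — transpose each note up.
B3 → C#4
C5 → D5
A5 → B5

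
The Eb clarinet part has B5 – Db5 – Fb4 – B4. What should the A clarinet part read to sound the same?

F6 Abb5 Cbb5 F5

First find concert pitch: the Eb clarinet sounds a minor third above written, so B5 Db5 Fb4 B4 sounds D6 Fb5 Abb4 D5.
Then write for A clarinet: it sounds a minor third below written, so the part must be a minor third above concert.
D6 → F6
Fb5 → Abb5
Abb4 → Cbb5
D5 → F5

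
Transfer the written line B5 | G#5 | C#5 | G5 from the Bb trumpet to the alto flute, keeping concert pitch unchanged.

First find concert pitch: the Bb trumpet sounds a major second below written, so B5 G#5 C#5 G5 sounds A5 F#5 B4 F5.
Then write for alto flute: it sounds a perfect fourth below written, so the part must be a perfect fourth above concert.
A5 → D6
F#5 → B5
B4 → E5
F5 → Bb5

D6 B5 E5 Bb5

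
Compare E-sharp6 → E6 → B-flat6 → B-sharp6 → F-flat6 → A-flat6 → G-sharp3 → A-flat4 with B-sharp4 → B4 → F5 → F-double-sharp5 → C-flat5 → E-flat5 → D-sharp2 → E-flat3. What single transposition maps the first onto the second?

Take the first pair: E#6 → B#4. E to B spans 11 letter names, so the interval is some kind of eleventh.
B#4 to E#6 is 17 semitones, which makes it a perfect eleventh; the second version is lower, so the direction is down.
Checking another pair — Ab4 → Eb3 — gives the same interval.

down a perfect eleventh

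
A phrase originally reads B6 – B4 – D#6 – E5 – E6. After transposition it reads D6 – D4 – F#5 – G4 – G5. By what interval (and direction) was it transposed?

From B6 to D6 is 6 letter names — a sixth of some quality.
D6 to B6 is 9 semitones, which makes it a major sixth; the second version is lower, so the direction is down.
Checking another pair — E6 → G5 — gives the same interval.

down a major sixth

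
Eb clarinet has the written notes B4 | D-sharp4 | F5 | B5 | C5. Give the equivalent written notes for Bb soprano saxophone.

E5 G#4 Bb5 E6 F5

First find concert pitch: the Eb clarinet sounds a minor third above written, so B4 D-sharp4 F5 B5 C5 sounds D5 F#4 Ab5 D6 Eb5.
Then write for Bb soprano saxophone: it sounds a major second below written, so the part must be a major second above concert.
D5 → E5
F#4 → G#4
Ab5 → Bb5
D6 → E6
Eb5 → F5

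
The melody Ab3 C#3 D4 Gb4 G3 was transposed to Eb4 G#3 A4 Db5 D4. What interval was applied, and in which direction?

up a perfect fifth

From Ab3 to Eb4 is 5 letter names — a fifth of some quality.
Ab3 to Eb4 is 7 semitones, which makes it a perfect fifth; the second version is higher, so the direction is up.
Checking another pair — G3 → D4 — gives the same interval.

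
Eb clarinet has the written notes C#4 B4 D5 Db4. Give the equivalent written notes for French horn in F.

B4 A5 C6 Cb5

First find concert pitch: the Eb clarinet sounds a minor third above written, so C#4 B4 D5 Db4 sounds E4 D5 F5 Fb4.
Then write for French horn in F: it sounds a perfect fifth below written, so the part must be a perfect fifth above concert.
E4 → B4
D5 → A5
F5 → C6
Fb4 → Cb5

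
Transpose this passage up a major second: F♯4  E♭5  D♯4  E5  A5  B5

F#4 gives G#4
Eb5 gives F5
D#4 gives E#4
E5 gives F#5
A5 gives B5
B5 gives C#6

G#4 F5 E#4 F#5 B5 C#6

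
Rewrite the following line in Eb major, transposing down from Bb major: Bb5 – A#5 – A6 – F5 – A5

Eb5 D#5 D6 Bb4 D5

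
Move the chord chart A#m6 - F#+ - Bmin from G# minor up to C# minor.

D#m6 B+ Emin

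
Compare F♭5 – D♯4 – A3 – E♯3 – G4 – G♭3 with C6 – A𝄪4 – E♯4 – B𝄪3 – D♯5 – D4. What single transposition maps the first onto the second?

From Fb5 to C6 is 5 letter names — a fifth of some quality.
Fb5 to C6 is 8 semitones, which makes it an augmented fifth; the second version is higher, so the direction is up.
Checking another pair — Gb3 → D4 — gives the same interval.

up an augmented fifth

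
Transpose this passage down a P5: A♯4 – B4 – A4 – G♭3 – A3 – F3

A#4 to D#4
B4 to E4
A4 to D4
Gb3 to Cb3
A3 to D3
F3 to Bb2

D#4 E4 D4 Cb3 D3 Bb2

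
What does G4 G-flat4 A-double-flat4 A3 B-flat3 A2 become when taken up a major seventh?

F#5 F5 Gb5 G#4 A4 G#3

G4 becomes F#5
Gb4 becomes F5
Abb4 becomes Gb5
A3 becomes G#4
Bb3 becomes A4
A2 becomes G#3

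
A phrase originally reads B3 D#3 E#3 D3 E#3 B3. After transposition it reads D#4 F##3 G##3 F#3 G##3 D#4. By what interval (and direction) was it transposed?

From B3 to D#4 is 3 letter names — a third of some quality.
B3 to D#4 is 4 semitones, which makes it a major third; the second version is higher, so the direction is up.
Checking another pair — B3 → D#4 — gives the same interval.

up a major third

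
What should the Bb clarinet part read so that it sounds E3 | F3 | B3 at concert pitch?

F#3 G3 C#4

The Bb clarinet sounds a major second below written, so the written part must be a major second above concert — transpose each note up.
E3 to F#3
F3 to G3
B3 to C#4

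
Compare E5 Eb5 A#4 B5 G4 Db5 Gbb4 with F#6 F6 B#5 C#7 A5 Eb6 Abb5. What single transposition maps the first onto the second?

up a major ninth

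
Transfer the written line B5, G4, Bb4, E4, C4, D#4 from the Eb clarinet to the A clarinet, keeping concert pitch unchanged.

First find concert pitch: the Eb clarinet sounds a minor third above written, so B5 G4 Bb4 E4 C4 D#4 sounds D6 Bb4 Db5 G4 Eb4 F#4.
Then write for A clarinet: it sounds a minor third below written, so the part must be a minor third above concert.
D6 → F6
Bb4 → Db5
Db5 → Fb5
G4 → Bb4
Eb4 → Gb4
F#4 → A4

F6 Db5 Fb5 Bb4 Gb4 A4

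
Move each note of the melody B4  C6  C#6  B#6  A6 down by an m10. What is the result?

B4: a tenth down reaches G, and 15 semitones makes it G#3.
C6: a tenth down reaches A, and 15 semitones makes it A4.
A minor tenth down from C#6 gives A#4.
B#6 down a minor tenth is G##5.
A minor tenth down from A6 gives F#5.

G#3 A4 A#4 G##5 F#5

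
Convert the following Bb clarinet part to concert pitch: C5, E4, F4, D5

Bb4 D4 Eb4 C5

The Bb clarinet sounds a major second below written, so transpose each written note down a major second.
C5 becomes Bb4
E4 becomes D4
F4 becomes Eb4
D5 becomes C5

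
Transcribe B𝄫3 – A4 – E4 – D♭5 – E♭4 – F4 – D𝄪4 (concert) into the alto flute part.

Written C4 sounds as G3 on the alto flute, so concert pitches are written a perfect fourth up.
Bbb3 → Ebb4
A4 → D5
E4 → A4
Db5 → Gb5
Eb4 → Ab4
F4 → Bb4
D##4 → G##4

Ebb4 D5 A4 Gb5 Ab4 Bb4 G##4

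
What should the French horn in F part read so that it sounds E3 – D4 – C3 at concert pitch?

B3 A4 G3

Written C4 sounds as F3 on the French horn in F, so concert pitches are written a perfect fifth up.
E3 → B3
D4 → A4
C3 → G3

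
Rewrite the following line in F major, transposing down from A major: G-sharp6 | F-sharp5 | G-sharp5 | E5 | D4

From A down to F is a major third; apply that to each pitch.
G#6 -> E6
F#5 -> D5
G#5 -> E5
E5 -> C5
D4 -> Bb3

E6 D5 E5 C5 Bb3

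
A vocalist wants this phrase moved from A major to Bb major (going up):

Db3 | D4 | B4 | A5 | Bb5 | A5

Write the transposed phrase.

Ebb3 Eb4 C5 Bb5 Cb6 Bb5

From A up to Bb is a minor second; apply that to each pitch.
Db3 to Ebb3
D4 to Eb4
B4 to C5
A5 to Bb5
Bb5 to Cb6
A5 to Bb5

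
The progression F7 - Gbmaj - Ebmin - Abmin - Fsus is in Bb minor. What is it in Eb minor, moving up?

Bb7 Cbmaj Abmin Dbmin Bbsus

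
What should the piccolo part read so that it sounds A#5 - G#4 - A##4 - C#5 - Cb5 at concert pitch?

The piccolo sounds a perfect octave above written, so the written part must be a perfect octave below concert — transpose each note down.
A#5 becomes A#4
G#4 becomes G#3
A##4 becomes A##3
C#5 becomes C#4
Cb5 becomes Cb4

A#4 G#3 A##3 C#4 Cb4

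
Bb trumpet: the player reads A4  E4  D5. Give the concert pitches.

G4 D4 C5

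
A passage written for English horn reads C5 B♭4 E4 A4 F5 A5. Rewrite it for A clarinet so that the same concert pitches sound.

Ab4 Gb4 C4 F4 Db5 F5

First find concert pitch: the English horn sounds a perfect fifth below written, so C5 B♭4 E4 A4 F5 A5 sounds F4 Eb4 A3 D4 Bb4 D5.
Then write for A clarinet: it sounds a minor third below written, so the part must be a minor third above concert.
F4 → Ab4
Eb4 → Gb4
A3 → C4
D4 → F4
Bb4 → Db5
D5 → F5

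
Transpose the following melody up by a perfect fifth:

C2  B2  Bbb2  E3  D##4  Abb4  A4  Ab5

G2 F#3 Fb3 B3 A##4 Ebb5 E5 Eb6

A perfect fifth up from C2 gives G2.
B2 up a perfect fifth is F#3.
A perfect fifth up from Bbb2 gives Fb3.
A perfect fifth up from E3 gives B3.
A perfect fifth up from D##4 gives A##4.
A perfect fifth up from Abb4 gives Ebb5.
A perfect fifth up from A4 gives E5.
A perfect fifth up from Ab5 gives Eb6.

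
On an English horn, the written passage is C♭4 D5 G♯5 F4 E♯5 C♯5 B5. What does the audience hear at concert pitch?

Fb3 G4 C#5 Bb3 A#4 F#4 E5

Written C4 on the English horn sounds as F3, a perfect fifth lower; apply that shift to every note.
Cb4 gives Fb3
D5 gives G4
G#5 gives C#5
F4 gives Bb3
E#5 gives A#4
C#5 gives F#4
B5 gives E5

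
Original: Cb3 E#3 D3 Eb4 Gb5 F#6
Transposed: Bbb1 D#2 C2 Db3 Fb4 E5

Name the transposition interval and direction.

down a major ninth

Take the first pair: Cb3 → Bbb1. C to B spans 9 letter names, so the interval is some kind of ninth.
Bbb1 to Cb3 is 14 semitones, which makes it a major ninth; the second version is lower, so the direction is down.
Checking another pair — F#6 → E5 — gives the same interval.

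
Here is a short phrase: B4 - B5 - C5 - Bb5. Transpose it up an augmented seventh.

A##5 A##6 B#5 A#6

An augmented seventh up from B4 gives A##5.
B5: a seventh up reaches A, and 12 semitones makes it A##6.
C5 up an augmented seventh is B#5.
Bb5: a seventh up reaches A, and 12 semitones makes it A#6.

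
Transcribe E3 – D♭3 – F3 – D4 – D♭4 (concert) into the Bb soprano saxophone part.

F#3 Eb3 G3 E4 Eb4

The Bb soprano saxophone sounds a major second below written, so the written part must be a major second above concert — transpose each note up.
E3 -> F#3
Db3 -> Eb3
F3 -> G3
D4 -> E4
Db4 -> Eb4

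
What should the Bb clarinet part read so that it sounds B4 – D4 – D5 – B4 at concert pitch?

C#5 E4 E5 C#5

The Bb clarinet sounds a major second below written, so the written part must be a major second above concert — transpose each note up.
B4 becomes C#5
D4 becomes E4
D5 becomes E5
B4 becomes C#5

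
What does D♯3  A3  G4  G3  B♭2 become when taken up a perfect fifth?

A#3 E4 D5 D4 F3

D#3 becomes A#3
A3 becomes E4
G4 becomes D5
G3 becomes D4
Bb2 becomes F3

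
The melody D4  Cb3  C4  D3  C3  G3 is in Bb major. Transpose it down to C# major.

From Bb down to C# is a diminished seventh; apply that to each pitch.
D4 becomes E#3
Cb3 becomes D2
C4 becomes D#3
D3 becomes E#2
C3 becomes D#2
G3 becomes A#2

E#3 D2 D#3 E#2 D#2 A#2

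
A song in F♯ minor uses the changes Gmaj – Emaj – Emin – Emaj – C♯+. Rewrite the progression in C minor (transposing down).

Dbmaj Bbmaj Bbmin Bbmaj G+

F♯ minor down to C minor is an augmented fourth; each chord root moves by that interval while the quality stays the same.
Gmaj: root G down an augmented fourth → Db, giving Dbmaj.
Emaj: root E down an augmented fourth → Bb, giving Bbmaj.
Emin: root E down an augmented fourth → Bb, giving Bbmin.
Emaj: root E down an augmented fourth → Bb, giving Bbmaj.
C♯+: root C♯ down an augmented fourth → G, giving G+.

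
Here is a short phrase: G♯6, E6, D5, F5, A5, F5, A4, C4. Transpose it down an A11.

D5 Bb4 Ab3 Cb4 Eb4 Cb4 Eb3 Gb2

G#6 → D5
E6 → Bb4
D5 → Ab3
F5 → Cb4
A5 → Eb4
F5 → Cb4
A4 → Eb3
C4 → Gb2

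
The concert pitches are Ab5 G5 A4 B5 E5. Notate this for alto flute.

Db6 C6 D5 E6 A5

The alto flute sounds a perfect fourth below written, so the written part must be a perfect fourth above concert — transpose each note up.
Ab5 gives Db6
G5 gives C6
A4 gives D5
B5 gives E6
E5 gives A5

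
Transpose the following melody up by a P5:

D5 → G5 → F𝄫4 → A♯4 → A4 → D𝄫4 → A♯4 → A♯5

A5 D6 Cbb5 E#5 E5 Abb4 E#5 E#6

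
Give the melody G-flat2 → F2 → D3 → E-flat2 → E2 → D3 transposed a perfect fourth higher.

Gb2 gives Cb3
F2 gives Bb2
D3 gives G3
Eb2 gives Ab2
E2 gives A2
D3 gives G3

Cb3 Bb2 G3 Ab2 A2 G3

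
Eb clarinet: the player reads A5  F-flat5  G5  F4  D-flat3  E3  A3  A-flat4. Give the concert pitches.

C6 Abb5 Bb5 Ab4 Fb3 G3 C4 Cb5

The Eb clarinet sounds a minor third above written, so transpose each written note up a minor third.
A5 becomes C6
Fb5 becomes Abb5
G5 becomes Bb5
F4 becomes Ab4
Db3 becomes Fb3
E3 becomes G3
A3 becomes C4
Ab4 becomes Cb5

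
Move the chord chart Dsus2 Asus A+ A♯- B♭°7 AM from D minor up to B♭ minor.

D minor up to B♭ minor is a minor sixth; each chord root moves by that interval while the quality stays the same.
Dsus2: root D up a minor sixth → Bb, giving Bbsus2.
Asus: root A up a minor sixth → F, giving Fsus.
A+: root A up a minor sixth → F, giving F+.
A♯-: root A♯ up a minor sixth → F#, giving F#-.
B♭°7: root B♭ up a minor sixth → Gb, giving Gb°7.
AM: root A up a minor sixth → F, giving FM.

Bbsus2 Fsus F+ F#- Gb°7 FM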